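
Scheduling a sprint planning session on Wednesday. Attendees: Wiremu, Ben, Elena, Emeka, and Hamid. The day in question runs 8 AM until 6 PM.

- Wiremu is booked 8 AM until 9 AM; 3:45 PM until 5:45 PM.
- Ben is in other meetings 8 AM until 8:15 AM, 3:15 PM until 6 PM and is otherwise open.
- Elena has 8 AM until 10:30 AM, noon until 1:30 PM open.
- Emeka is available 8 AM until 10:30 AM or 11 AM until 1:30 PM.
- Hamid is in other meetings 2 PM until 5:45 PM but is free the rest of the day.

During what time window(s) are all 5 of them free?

Wiremu free: 09:00-15:45, 17:45-18:00 (invert busy blocks within the working day).
Ben free: 08:15-15:15 (invert busy blocks within the working day).
Elena free: 08:00-10:30, 12:00-13:30.
Emeka free: 08:00-10:30, 11:00-13:30.
Hamid free: 08:00-14:00, 17:45-18:00 (invert busy blocks within the working day).
Wiremu ∩ Ben: 09:00-15:15.
Wiremu ∩ Ben ∩ Elena: 09:00-10:30, 12:00-13:30.
Wiremu ∩ Ben ∩ Elena ∩ Emeka: 09:00-10:30, 12:00-13:30.
Wiremu ∩ Ben ∩ Elena ∩ Emeka ∩ Hamid: 09:00-10:30, 12:00-13:30.

09:00-10:30, 12:00-13:30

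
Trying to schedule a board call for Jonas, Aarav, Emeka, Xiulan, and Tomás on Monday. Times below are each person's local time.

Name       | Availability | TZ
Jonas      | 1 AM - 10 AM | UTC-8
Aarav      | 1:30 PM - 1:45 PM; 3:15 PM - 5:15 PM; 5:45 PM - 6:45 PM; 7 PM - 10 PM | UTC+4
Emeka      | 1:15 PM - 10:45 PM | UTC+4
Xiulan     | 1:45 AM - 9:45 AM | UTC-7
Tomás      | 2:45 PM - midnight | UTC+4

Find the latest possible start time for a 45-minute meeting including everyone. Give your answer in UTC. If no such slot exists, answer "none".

16:00

Jonas in UTC: 09:00-18:00 (add 8h to convert from UTC-8).
Aarav in UTC: 09:30-09:45, 11:15-13:15, 13:45-14:45, 15:00-18:00 (subtract 4h to convert from UTC+4).
Emeka in UTC: 09:15-18:45 (subtract 4h to convert from UTC+4).
Xiulan in UTC: 08:45-16:45 (add 7h to convert from UTC-7).
Tomás in UTC: 10:45-20:00 (subtract 4h to convert from UTC+4).
Jonas ∩ Aarav: 09:30-09:45, 11:15-13:15, 13:45-14:45, 15:00-18:00.
Jonas ∩ Aarav ∩ Emeka: 09:30-09:45, 11:15-13:15, 13:45-14:45, 15:00-18:00.
Jonas ∩ Aarav ∩ Emeka ∩ Xiulan: 09:30-09:45, 11:15-13:15, 13:45-14:45, 15:00-16:45.
Jonas ∩ Aarav ∩ Emeka ∩ Xiulan ∩ Tomás: 11:15-13:15, 13:45-14:45, 15:00-16:45.
The last common window of at least 45 minutes is 15:00-16:45; a 45-minute meeting can start as late as 16:00 and still end by 16:45.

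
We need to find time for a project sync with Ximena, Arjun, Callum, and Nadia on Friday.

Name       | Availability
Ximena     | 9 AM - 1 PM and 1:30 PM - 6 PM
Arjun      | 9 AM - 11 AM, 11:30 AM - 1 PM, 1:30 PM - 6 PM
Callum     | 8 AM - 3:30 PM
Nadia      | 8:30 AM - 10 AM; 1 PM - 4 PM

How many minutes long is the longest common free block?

Ximena ∩ Arjun: 09:00-11:00, 11:30-13:00, 13:30-18:00.
Ximena ∩ Arjun ∩ Callum: 09:00-11:00, 11:30-13:00, 13:30-15:30.
Ximena ∩ Arjun ∩ Callum ∩ Nadia: 09:00-10:00, 13:30-15:30.
The longest is 13:30-15:30 at 120 minutes.

120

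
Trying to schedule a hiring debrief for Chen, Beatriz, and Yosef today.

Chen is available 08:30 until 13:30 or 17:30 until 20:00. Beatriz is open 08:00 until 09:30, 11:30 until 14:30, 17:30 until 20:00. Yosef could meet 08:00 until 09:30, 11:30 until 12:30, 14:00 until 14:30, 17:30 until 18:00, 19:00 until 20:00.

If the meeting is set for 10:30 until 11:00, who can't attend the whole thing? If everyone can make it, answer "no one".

Chen: free for 10:30-11:00. Beatriz: not fully free for 10:30-11:00. Yosef: not fully free for 10:30-11:00.

Beatriz, Yosef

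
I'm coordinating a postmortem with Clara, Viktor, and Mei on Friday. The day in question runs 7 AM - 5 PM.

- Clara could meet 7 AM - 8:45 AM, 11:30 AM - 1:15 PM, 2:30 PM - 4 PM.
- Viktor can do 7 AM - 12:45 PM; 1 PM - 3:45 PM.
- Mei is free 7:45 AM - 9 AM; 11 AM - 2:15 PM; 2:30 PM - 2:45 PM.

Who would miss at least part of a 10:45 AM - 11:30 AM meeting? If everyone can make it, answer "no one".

Clara: not fully free for 10:45-11:30. Viktor: free for 10:45-11:30. Mei: not fully free for 10:45-11:30.

Clara, Mei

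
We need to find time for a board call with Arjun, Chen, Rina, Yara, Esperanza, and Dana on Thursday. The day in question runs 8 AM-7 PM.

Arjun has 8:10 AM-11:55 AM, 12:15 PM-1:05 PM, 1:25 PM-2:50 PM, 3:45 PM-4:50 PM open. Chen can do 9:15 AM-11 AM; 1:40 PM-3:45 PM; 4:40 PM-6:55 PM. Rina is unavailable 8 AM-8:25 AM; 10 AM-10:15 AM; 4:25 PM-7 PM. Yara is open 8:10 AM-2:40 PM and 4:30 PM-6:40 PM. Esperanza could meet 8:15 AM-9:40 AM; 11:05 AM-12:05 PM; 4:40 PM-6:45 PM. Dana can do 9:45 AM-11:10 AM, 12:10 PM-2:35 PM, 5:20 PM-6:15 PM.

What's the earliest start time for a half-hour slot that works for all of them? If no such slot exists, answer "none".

Arjun free: 08:10-11:55, 12:15-13:05, 13:25-14:50, 15:45-16:50.
Chen free: 09:15-11:00, 13:40-15:45, 16:40-18:55.
Rina free: 08:25-10:00, 10:15-16:25 (invert busy blocks within the working day).
Yara free: 08:10-14:40, 16:30-18:40.
Esperanza free: 08:15-09:40, 11:05-12:05, 16:40-18:45.
Dana free: 09:45-11:10, 12:10-14:35, 17:20-18:15.
Arjun ∩ Chen: 09:15-11:00, 13:40-14:50, 16:40-16:50.
Arjun ∩ Chen ∩ Rina: 09:15-10:00, 10:15-11:00, 13:40-14:50.
Arjun ∩ Chen ∩ Rina ∩ Yara: 09:15-10:00, 10:15-11:00, 13:40-14:40.
Arjun ∩ Chen ∩ Rina ∩ Yara ∩ Esperanza: 09:15-09:40.
Arjun ∩ Chen ∩ Rina ∩ Yara ∩ Esperanza ∩ Dana: ∅.
There is no time when everyone is free.
No common window is at least 30 minutes long.

none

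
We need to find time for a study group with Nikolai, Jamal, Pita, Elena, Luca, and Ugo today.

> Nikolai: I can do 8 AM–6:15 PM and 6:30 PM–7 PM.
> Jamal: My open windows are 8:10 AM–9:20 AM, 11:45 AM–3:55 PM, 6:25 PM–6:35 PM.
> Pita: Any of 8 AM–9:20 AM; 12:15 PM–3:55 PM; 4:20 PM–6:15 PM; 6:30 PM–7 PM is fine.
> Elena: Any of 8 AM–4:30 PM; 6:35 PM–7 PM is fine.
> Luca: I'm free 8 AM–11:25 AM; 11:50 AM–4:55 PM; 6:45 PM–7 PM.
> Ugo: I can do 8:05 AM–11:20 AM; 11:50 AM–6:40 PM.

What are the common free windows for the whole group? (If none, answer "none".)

Nikolai ∩ Jamal: 08:10-09:20, 11:45-15:55, 18:30-18:35.
Nikolai ∩ Jamal ∩ Pita: 08:10-09:20, 12:15-15:55, 18:30-18:35.
Nikolai ∩ Jamal ∩ Pita ∩ Elena: 08:10-09:20, 12:15-15:55.
Nikolai ∩ Jamal ∩ Pita ∩ Elena ∩ Luca: 08:10-09:20, 12:15-15:55.
Nikolai ∩ Jamal ∩ Pita ∩ Elena ∩ Luca ∩ Ugo: 08:10-09:20, 12:15-15:55.
So the common availability across everyone is 08:10-09:20, 12:15-15:55.

08:10-09:20, 12:15-15:55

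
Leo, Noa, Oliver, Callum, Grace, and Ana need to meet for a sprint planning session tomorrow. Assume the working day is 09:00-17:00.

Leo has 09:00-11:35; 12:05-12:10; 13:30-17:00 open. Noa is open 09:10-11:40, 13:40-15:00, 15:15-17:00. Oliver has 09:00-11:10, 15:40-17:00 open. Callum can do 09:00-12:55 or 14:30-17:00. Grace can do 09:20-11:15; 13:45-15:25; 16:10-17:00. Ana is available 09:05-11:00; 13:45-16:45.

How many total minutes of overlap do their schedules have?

Leo ∩ Noa: 09:10-11:35, 13:40-15:00, 15:15-17:00.
Leo ∩ Noa ∩ Oliver: 09:10-11:10, 15:40-17:00.
Leo ∩ Noa ∩ Oliver ∩ Callum: 09:10-11:10, 15:40-17:00.
Leo ∩ Noa ∩ Oliver ∩ Callum ∩ Grace: 09:20-11:10, 16:10-17:00.
Leo ∩ Noa ∩ Oliver ∩ Callum ∩ Grace ∩ Ana: 09:20-11:00, 16:10-16:45.
So the common availability across everyone is 09:20-11:00, 16:10-16:45.
Summing the common windows: 100 + 35 = 135 minutes.

135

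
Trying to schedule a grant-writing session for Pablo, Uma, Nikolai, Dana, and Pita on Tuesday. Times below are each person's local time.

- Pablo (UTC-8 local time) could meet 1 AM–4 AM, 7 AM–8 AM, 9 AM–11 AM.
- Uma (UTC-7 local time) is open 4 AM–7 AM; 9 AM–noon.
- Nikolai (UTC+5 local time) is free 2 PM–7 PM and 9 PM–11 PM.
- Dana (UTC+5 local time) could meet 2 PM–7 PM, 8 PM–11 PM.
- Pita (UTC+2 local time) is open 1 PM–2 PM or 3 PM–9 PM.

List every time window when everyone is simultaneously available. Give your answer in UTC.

Pablo in UTC: 09:00-12:00, 15:00-16:00, 17:00-19:00 (add 8h to convert from UTC-8).
Uma in UTC: 11:00-14:00, 16:00-19:00 (add 7h to convert from UTC-7).
Nikolai in UTC: 09:00-14:00, 16:00-18:00 (subtract 5h to convert from UTC+5).
Dana in UTC: 09:00-14:00, 15:00-18:00 (subtract 5h to convert from UTC+5).
Pita in UTC: 11:00-12:00, 13:00-19:00 (subtract 2h to convert from UTC+2).
Pablo ∩ Uma: 11:00-12:00, 17:00-19:00.
Pablo ∩ Uma ∩ Nikolai: 11:00-12:00, 17:00-18:00.
Pablo ∩ Uma ∩ Nikolai ∩ Dana: 11:00-12:00, 17:00-18:00.
Pablo ∩ Uma ∩ Nikolai ∩ Dana ∩ Pita: 11:00-12:00, 17:00-18:00.
So the common availability across everyone is 11:00-12:00, 17:00-18:00.

11:00-12:00, 17:00-18:00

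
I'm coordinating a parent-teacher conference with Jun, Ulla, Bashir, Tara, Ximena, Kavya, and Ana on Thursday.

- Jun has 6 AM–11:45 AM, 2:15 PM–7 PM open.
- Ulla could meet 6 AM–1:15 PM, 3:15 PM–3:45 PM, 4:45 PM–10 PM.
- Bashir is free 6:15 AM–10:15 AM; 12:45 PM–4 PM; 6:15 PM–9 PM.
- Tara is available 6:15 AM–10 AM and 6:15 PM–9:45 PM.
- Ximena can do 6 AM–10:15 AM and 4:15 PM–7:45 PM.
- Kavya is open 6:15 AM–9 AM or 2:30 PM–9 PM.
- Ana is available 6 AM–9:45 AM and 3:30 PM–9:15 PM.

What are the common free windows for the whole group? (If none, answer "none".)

06:15-09:00, 18:15-19:00

Jun ∩ Ulla: 06:00-11:45, 15:15-15:45, 16:45-19:00.
Jun ∩ Ulla ∩ Bashir: 06:15-10:15, 15:15-15:45, 18:15-19:00.
Jun ∩ Ulla ∩ Bashir ∩ Tara: 06:15-10:00, 18:15-19:00.
Jun ∩ Ulla ∩ Bashir ∩ Tara ∩ Ximena: 06:15-10:00, 18:15-19:00.
Jun ∩ Ulla ∩ Bashir ∩ Tara ∩ Ximena ∩ Kavya: 06:15-09:00, 18:15-19:00.
Jun ∩ Ulla ∩ Bashir ∩ Tara ∩ Ximena ∩ Kavya ∩ Ana: 06:15-09:00, 18:15-19:00.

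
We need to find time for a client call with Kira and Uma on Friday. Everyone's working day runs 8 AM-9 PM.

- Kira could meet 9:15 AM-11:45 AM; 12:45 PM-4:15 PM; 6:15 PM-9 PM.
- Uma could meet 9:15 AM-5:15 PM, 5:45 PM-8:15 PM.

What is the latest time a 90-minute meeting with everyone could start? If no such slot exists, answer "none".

18:45

Kira ∩ Uma: 09:15-11:45, 12:45-16:15, 18:15-20:15.
The last common window of at least 90 minutes is 18:15-20:15; a 90-minute meeting can start as late as 18:45 and still end by 20:15.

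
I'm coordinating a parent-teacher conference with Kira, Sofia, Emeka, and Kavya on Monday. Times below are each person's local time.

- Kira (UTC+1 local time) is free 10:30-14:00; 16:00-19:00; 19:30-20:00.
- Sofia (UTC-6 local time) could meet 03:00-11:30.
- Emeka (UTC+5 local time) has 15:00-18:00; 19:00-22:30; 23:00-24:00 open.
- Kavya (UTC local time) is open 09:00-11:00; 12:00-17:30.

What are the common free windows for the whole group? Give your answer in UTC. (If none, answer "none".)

10:00-11:00, 12:00-13:00, 15:00-17:30

Kira in UTC: 09:30-13:00, 15:00-18:00, 18:30-19:00 (subtract 1h to convert from UTC+1).
Sofia in UTC: 09:00-17:30 (add 6h to convert from UTC-6).
Emeka in UTC: 10:00-13:00, 14:00-17:30, 18:00-19:00 (subtract 5h to convert from UTC+5).
Kavya in UTC: 09:00-11:00, 12:00-17:30.
Kira ∩ Sofia: 09:30-13:00, 15:00-17:30.
Kira ∩ Sofia ∩ Emeka: 10:00-13:00, 15:00-17:30.
Kira ∩ Sofia ∩ Emeka ∩ Kavya: 10:00-11:00, 12:00-13:00, 15:00-17:30.
Those are the intersection windows.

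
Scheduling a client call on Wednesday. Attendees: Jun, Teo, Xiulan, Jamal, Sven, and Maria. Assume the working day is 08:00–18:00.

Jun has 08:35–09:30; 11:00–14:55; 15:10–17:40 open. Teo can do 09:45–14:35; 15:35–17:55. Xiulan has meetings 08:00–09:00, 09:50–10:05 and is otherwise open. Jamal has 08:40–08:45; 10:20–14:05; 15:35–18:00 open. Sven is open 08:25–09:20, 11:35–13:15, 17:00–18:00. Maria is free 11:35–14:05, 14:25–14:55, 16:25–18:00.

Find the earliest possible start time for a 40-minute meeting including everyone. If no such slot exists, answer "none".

Jun free: 08:35-09:30, 11:00-14:55, 15:10-17:40.
Teo free: 09:45-14:35, 15:35-17:55.
Xiulan free: 09:00-09:50, 10:05-18:00 (invert busy blocks within the working day).
Jamal free: 08:40-08:45, 10:20-14:05, 15:35-18:00.
Sven free: 08:25-09:20, 11:35-13:15, 17:00-18:00.
Maria free: 11:35-14:05, 14:25-14:55, 16:25-18:00.
Jun ∩ Teo: 11:00-14:35, 15:35-17:40.
Jun ∩ Teo ∩ Xiulan: 11:00-14:35, 15:35-17:40.
Jun ∩ Teo ∩ Xiulan ∩ Jamal: 11:00-14:05, 15:35-17:40.
Jun ∩ Teo ∩ Xiulan ∩ Jamal ∩ Sven: 11:35-13:15, 17:00-17:40.
Jun ∩ Teo ∩ Xiulan ∩ Jamal ∩ Sven ∩ Maria: 11:35-13:15, 17:00-17:40.
Those are the intersection windows.
The first common window of at least 40 minutes is 11:35-13:15, so the earliest start is 11:35.

11:35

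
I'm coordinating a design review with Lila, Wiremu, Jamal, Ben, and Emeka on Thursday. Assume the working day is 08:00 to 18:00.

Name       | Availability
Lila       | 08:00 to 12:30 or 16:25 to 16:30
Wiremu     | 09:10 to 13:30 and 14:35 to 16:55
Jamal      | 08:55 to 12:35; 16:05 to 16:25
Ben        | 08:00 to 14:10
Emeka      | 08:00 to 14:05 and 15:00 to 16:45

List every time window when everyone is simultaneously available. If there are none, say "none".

Lila ∩ Wiremu: 09:10-12:30, 16:25-16:30.
Lila ∩ Wiremu ∩ Jamal: 09:10-12:30.
Lila ∩ Wiremu ∩ Jamal ∩ Ben: 09:10-12:30.
Lila ∩ Wiremu ∩ Jamal ∩ Ben ∩ Emeka: 09:10-12:30.
So the common availability across everyone is 09:10-12:30.

09:10-12:30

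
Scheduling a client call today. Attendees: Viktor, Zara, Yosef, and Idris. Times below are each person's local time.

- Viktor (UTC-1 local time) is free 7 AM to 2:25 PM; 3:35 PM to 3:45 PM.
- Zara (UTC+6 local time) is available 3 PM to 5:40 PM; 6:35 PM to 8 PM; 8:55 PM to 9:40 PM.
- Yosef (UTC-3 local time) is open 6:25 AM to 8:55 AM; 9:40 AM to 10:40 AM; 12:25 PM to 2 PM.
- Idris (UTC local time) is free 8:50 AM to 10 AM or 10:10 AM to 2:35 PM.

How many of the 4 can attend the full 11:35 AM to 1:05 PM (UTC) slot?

2

Viktor in UTC: 08:00-15:25, 16:35-16:45 (add 1h to convert from UTC-1).
Zara in UTC: 09:00-11:40, 12:35-14:00, 14:55-15:40 (subtract 6h to convert from UTC+6).
Yosef in UTC: 09:25-11:55, 12:40-13:40, 15:25-17:00 (add 3h to convert from UTC-3).
Idris in UTC: 08:50-10:00, 10:10-14:35.
Viktor and Idris can make the full 11:35-13:05 slot — that's 2.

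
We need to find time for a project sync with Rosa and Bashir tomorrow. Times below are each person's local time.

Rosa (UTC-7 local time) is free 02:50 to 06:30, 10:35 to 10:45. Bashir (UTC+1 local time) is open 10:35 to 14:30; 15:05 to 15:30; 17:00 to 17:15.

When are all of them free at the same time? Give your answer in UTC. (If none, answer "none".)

09:50-13:30

Rosa in UTC: 09:50-13:30, 17:35-17:45 (add 7h to convert from UTC-7).
Bashir in UTC: 09:35-13:30, 14:05-14:30, 16:00-16:15 (subtract 1h to convert from UTC+1).
Rosa ∩ Bashir: 09:50-13:30.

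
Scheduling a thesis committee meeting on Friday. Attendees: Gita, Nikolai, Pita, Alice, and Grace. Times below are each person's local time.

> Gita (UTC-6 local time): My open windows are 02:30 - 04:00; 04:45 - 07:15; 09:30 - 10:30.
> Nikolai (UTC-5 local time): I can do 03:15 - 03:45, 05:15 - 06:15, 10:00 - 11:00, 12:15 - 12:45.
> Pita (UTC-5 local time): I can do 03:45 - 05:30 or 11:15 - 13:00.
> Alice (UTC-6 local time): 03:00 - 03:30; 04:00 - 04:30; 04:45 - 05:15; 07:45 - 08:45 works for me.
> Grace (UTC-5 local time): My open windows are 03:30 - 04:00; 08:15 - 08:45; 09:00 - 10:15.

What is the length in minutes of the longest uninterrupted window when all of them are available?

Gita in UTC: 08:30-10:00, 10:45-13:15, 15:30-16:30 (add 6h to convert from UTC-6).
Nikolai in UTC: 08:15-08:45, 10:15-11:15, 15:00-16:00, 17:15-17:45 (add 5h to convert from UTC-5).
Pita in UTC: 08:45-10:30, 16:15-18:00 (add 5h to convert from UTC-5).
Alice in UTC: 09:00-09:30, 10:00-10:30, 10:45-11:15, 13:45-14:45 (add 6h to convert from UTC-6).
Grace in UTC: 08:30-09:00, 13:15-13:45, 14:00-15:15 (add 5h to convert from UTC-5).
Gita ∩ Nikolai: 08:30-08:45, 10:45-11:15, 15:30-16:00.
Gita ∩ Nikolai ∩ Pita: ∅.
Gita ∩ Nikolai ∩ Pita ∩ Alice: ∅.
Gita ∩ Nikolai ∩ Pita ∩ Alice ∩ Grace: ∅.
There is no time when everyone is free.
No common window exists, so the longest block is 0 minutes.

0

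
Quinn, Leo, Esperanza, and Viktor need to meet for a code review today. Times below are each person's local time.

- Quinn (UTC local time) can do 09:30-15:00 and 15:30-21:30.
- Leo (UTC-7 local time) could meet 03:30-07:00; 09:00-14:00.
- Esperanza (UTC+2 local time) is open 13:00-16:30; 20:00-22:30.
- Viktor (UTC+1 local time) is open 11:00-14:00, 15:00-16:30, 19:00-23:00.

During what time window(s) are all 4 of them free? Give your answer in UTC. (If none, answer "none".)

11:00-13:00, 18:00-20:30

Quinn in UTC: 09:30-15:00, 15:30-21:30.
Leo in UTC: 10:30-14:00, 16:00-21:00 (add 7h to convert from UTC-7).
Esperanza in UTC: 11:00-14:30, 18:00-20:30 (subtract 2h to convert from UTC+2).
Viktor in UTC: 10:00-13:00, 14:00-15:30, 18:00-22:00 (subtract 1h to convert from UTC+1).
Quinn ∩ Leo: 10:30-14:00, 16:00-21:00.
Quinn ∩ Leo ∩ Esperanza: 11:00-14:00, 18:00-20:30.
Quinn ∩ Leo ∩ Esperanza ∩ Viktor: 11:00-13:00, 18:00-20:30.
Those are the intersection windows.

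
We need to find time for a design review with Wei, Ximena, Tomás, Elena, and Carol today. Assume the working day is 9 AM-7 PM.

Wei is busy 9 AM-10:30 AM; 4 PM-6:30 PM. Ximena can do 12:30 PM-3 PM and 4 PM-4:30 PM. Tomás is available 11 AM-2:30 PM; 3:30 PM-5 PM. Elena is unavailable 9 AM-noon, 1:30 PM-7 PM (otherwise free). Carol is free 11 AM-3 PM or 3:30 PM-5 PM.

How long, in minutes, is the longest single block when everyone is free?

Wei free: 10:30-16:00, 18:30-19:00 (invert busy blocks within the working day).
Ximena free: 12:30-15:00, 16:00-16:30.
Tomás free: 11:00-14:30, 15:30-17:00.
Elena free: 12:00-13:30 (invert busy blocks within the working day).
Carol free: 11:00-15:00, 15:30-17:00.
Wei ∩ Ximena: 12:30-15:00.
Wei ∩ Ximena ∩ Tomás: 12:30-14:30.
Wei ∩ Ximena ∩ Tomás ∩ Elena: 12:30-13:30.
Wei ∩ Ximena ∩ Tomás ∩ Elena ∩ Carol: 12:30-13:30.
So the common availability across everyone is 12:30-13:30.
The longest is 12:30-13:30 at 60 minutes.

60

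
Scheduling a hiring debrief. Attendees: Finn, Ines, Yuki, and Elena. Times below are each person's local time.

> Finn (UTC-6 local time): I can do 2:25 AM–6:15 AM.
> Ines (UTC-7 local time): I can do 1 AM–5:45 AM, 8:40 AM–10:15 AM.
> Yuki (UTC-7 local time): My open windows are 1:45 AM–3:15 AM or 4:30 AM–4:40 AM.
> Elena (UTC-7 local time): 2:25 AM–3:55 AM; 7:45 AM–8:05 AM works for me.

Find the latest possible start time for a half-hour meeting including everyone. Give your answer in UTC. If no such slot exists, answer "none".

Finn in UTC: 08:25-12:15 (add 6h to convert from UTC-6).
Ines in UTC: 08:00-12:45, 15:40-17:15 (add 7h to convert from UTC-7).
Yuki in UTC: 08:45-10:15, 11:30-11:40 (add 7h to convert from UTC-7).
Elena in UTC: 09:25-10:55, 14:45-15:05 (add 7h to convert from UTC-7).
Finn ∩ Ines: 08:25-12:15.
Finn ∩ Ines ∩ Yuki: 08:45-10:15, 11:30-11:40.
Finn ∩ Ines ∩ Yuki ∩ Elena: 09:25-10:15.
So the common availability across everyone is 09:25-10:15.
The last common window of at least 30 minutes is 09:25-10:15; a 30-minute meeting can start as late as 09:45 and still end by 10:15.

09:45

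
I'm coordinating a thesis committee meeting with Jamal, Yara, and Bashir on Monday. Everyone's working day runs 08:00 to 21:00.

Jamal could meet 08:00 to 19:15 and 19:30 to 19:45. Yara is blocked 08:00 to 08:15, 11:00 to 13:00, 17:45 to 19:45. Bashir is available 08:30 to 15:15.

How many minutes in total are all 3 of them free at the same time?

Jamal free: 08:00-19:15, 19:30-19:45.
Yara free: 08:15-11:00, 13:00-17:45, 19:45-21:00 (invert busy blocks within the working day).
Bashir free: 08:30-15:15.
Jamal ∩ Yara: 08:15-11:00, 13:00-17:45.
Jamal ∩ Yara ∩ Bashir: 08:30-11:00, 13:00-15:15.
So the common availability across everyone is 08:30-11:00, 13:00-15:15.
Summing the common windows: 150 + 135 = 285 minutes.

285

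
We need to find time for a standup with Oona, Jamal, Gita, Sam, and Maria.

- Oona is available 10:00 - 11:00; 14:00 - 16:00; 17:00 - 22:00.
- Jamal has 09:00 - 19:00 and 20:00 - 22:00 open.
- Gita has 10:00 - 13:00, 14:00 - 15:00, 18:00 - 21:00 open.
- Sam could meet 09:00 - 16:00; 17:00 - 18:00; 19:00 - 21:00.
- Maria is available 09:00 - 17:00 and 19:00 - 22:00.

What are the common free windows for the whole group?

10:00-11:00, 14:00-15:00, 20:00-21:00

Oona ∩ Jamal: 10:00-11:00, 14:00-16:00, 17:00-19:00, 20:00-22:00.
Oona ∩ Jamal ∩ Gita: 10:00-11:00, 14:00-15:00, 18:00-19:00, 20:00-21:00.
Oona ∩ Jamal ∩ Gita ∩ Sam: 10:00-11:00, 14:00-15:00, 20:00-21:00.
Oona ∩ Jamal ∩ Gita ∩ Sam ∩ Maria: 10:00-11:00, 14:00-15:00, 20:00-21:00.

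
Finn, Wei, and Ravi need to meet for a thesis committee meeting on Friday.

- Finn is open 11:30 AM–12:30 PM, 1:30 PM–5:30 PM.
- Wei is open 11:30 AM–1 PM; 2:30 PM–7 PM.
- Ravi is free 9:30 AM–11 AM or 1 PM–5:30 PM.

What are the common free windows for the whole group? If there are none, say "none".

Finn ∩ Wei: 11:30-12:30, 14:30-17:30.
Finn ∩ Wei ∩ Ravi: 14:30-17:30.
Those are the intersection windows.

14:30-17:30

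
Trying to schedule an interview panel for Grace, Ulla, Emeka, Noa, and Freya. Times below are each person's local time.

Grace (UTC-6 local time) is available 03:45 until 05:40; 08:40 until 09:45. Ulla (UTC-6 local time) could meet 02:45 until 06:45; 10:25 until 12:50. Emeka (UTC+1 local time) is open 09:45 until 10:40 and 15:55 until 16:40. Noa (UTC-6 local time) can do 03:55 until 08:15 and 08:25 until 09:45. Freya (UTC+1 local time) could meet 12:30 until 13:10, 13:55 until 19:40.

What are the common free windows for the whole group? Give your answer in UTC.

none

Grace in UTC: 09:45-11:40, 14:40-15:45 (add 6h to convert from UTC-6).
Ulla in UTC: 08:45-12:45, 16:25-18:50 (add 6h to convert from UTC-6).
Emeka in UTC: 08:45-09:40, 14:55-15:40 (subtract 1h to convert from UTC+1).
Noa in UTC: 09:55-14:15, 14:25-15:45 (add 6h to convert from UTC-6).
Freya in UTC: 11:30-12:10, 12:55-18:40 (subtract 1h to convert from UTC+1).
Grace ∩ Ulla: 09:45-11:40.
Grace ∩ Ulla ∩ Emeka: ∅.
Grace ∩ Ulla ∩ Emeka ∩ Noa: ∅.
Grace ∩ Ulla ∩ Emeka ∩ Noa ∩ Freya: ∅.
There is no time when everyone is free.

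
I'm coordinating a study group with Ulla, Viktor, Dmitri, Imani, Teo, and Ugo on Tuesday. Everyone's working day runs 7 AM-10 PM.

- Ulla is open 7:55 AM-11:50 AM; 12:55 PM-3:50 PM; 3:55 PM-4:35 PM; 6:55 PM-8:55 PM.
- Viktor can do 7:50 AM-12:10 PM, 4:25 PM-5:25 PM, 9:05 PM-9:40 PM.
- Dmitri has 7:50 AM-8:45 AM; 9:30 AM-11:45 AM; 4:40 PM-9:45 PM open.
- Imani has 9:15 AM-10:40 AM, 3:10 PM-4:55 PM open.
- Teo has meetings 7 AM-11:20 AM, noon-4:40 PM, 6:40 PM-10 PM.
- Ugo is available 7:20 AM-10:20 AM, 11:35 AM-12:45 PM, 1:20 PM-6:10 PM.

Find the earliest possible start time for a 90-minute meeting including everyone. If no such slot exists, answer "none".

none

Ulla free: 07:55-11:50, 12:55-15:50, 15:55-16:35, 18:55-20:55.
Viktor free: 07:50-12:10, 16:25-17:25, 21:05-21:40.
Dmitri free: 07:50-08:45, 09:30-11:45, 16:40-21:45.
Imani free: 09:15-10:40, 15:10-16:55.
Teo free: 11:20-12:00, 16:40-18:40 (invert busy blocks within the working day).
Ugo free: 07:20-10:20, 11:35-12:45, 13:20-18:10.
Ulla ∩ Viktor: 07:55-11:50, 16:25-16:35.
Ulla ∩ Viktor ∩ Dmitri: 07:55-08:45, 09:30-11:45.
Ulla ∩ Viktor ∩ Dmitri ∩ Imani: 09:30-10:40.
Ulla ∩ Viktor ∩ Dmitri ∩ Imani ∩ Teo: ∅.
Ulla ∩ Viktor ∩ Dmitri ∩ Imani ∩ Teo ∩ Ugo: ∅.
There is no time when everyone is free.
No common window is at least 90 minutes long.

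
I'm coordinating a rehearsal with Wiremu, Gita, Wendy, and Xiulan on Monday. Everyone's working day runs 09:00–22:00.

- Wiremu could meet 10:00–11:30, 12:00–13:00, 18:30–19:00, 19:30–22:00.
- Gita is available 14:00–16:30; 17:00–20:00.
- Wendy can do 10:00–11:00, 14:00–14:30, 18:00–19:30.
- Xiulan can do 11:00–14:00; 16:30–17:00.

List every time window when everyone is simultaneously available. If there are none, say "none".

none

Wiremu ∩ Gita: 18:30-19:00, 19:30-20:00.
Wiremu ∩ Gita ∩ Wendy: 18:30-19:00.
Wiremu ∩ Gita ∩ Wendy ∩ Xiulan: ∅.
There is no time when everyone is free.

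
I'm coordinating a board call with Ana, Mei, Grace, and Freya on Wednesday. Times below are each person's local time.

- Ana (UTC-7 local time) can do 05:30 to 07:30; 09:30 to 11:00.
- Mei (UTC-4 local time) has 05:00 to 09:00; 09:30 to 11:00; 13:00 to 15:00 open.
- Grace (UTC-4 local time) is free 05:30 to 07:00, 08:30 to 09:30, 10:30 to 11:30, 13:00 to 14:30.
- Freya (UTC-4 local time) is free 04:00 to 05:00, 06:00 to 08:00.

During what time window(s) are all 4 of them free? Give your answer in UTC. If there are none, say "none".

none

Ana in UTC: 12:30-14:30, 16:30-18:00 (add 7h to convert from UTC-7).
Mei in UTC: 09:00-13:00, 13:30-15:00, 17:00-19:00 (add 4h to convert from UTC-4).
Grace in UTC: 09:30-11:00, 12:30-13:30, 14:30-15:30, 17:00-18:30 (add 4h to convert from UTC-4).
Freya in UTC: 08:00-09:00, 10:00-12:00 (add 4h to convert from UTC-4).
Ana ∩ Mei: 12:30-13:00, 13:30-14:30, 17:00-18:00.
Ana ∩ Mei ∩ Grace: 12:30-13:00, 17:00-18:00.
Ana ∩ Mei ∩ Grace ∩ Freya: ∅.
There is no time when everyone is free.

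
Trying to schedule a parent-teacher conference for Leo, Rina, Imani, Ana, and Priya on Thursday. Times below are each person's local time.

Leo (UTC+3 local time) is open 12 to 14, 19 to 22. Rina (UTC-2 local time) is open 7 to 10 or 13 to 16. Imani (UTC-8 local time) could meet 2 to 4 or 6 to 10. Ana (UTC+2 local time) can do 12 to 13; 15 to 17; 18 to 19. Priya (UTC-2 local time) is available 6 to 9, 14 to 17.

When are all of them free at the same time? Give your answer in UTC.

10:00-11:00, 16:00-17:00

Leo in UTC: 09:00-11:00, 16:00-19:00 (subtract 3h to convert from UTC+3).
Rina in UTC: 09:00-12:00, 15:00-18:00 (add 2h to convert from UTC-2).
Imani in UTC: 10:00-12:00, 14:00-18:00 (add 8h to convert from UTC-8).
Ana in UTC: 10:00-11:00, 13:00-15:00, 16:00-17:00 (subtract 2h to convert from UTC+2).
Priya in UTC: 08:00-11:00, 16:00-19:00 (add 2h to convert from UTC-2).
Leo ∩ Rina: 09:00-11:00, 16:00-18:00.
Leo ∩ Rina ∩ Imani: 10:00-11:00, 16:00-18:00.
Leo ∩ Rina ∩ Imani ∩ Ana: 10:00-11:00, 16:00-17:00.
Leo ∩ Rina ∩ Imani ∩ Ana ∩ Priya: 10:00-11:00, 16:00-17:00.
So the common availability across everyone is 10:00-11:00, 16:00-17:00.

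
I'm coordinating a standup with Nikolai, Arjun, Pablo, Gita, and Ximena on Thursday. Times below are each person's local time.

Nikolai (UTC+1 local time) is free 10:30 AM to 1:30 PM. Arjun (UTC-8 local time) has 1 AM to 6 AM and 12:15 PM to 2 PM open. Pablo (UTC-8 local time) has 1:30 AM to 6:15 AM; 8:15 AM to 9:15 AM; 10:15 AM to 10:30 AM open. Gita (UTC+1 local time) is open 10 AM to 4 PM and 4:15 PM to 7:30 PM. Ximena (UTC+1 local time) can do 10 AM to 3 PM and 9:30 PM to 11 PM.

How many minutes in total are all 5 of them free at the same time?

180

Nikolai in UTC: 09:30-12:30 (subtract 1h to convert from UTC+1).
Arjun in UTC: 09:00-14:00, 20:15-22:00 (add 8h to convert from UTC-8).
Pablo in UTC: 09:30-14:15, 16:15-17:15, 18:15-18:30 (add 8h to convert from UTC-8).
Gita in UTC: 09:00-15:00, 15:15-18:30 (subtract 1h to convert from UTC+1).
Ximena in UTC: 09:00-14:00, 20:30-22:00 (subtract 1h to convert from UTC+1).
Nikolai ∩ Arjun: 09:30-12:30.
Nikolai ∩ Arjun ∩ Pablo: 09:30-12:30.
Nikolai ∩ Arjun ∩ Pablo ∩ Gita: 09:30-12:30.
Nikolai ∩ Arjun ∩ Pablo ∩ Gita ∩ Ximena: 09:30-12:30.
So the common availability across everyone is 09:30-12:30.
That's a single block of 180 minutes.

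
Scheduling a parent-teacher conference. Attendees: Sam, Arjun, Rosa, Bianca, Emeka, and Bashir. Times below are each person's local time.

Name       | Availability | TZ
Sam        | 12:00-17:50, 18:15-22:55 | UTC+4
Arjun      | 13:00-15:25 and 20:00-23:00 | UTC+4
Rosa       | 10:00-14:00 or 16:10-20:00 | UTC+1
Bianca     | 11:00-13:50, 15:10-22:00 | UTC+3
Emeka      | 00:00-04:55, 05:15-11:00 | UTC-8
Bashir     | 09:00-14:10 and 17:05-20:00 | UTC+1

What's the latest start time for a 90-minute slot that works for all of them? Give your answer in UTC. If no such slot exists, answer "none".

Sam in UTC: 08:00-13:50, 14:15-18:55 (subtract 4h to convert from UTC+4).
Arjun in UTC: 09:00-11:25, 16:00-19:00 (subtract 4h to convert from UTC+4).
Rosa in UTC: 09:00-13:00, 15:10-19:00 (subtract 1h to convert from UTC+1).
Bianca in UTC: 08:00-10:50, 12:10-19:00 (subtract 3h to convert from UTC+3).
Emeka in UTC: 08:00-12:55, 13:15-19:00 (add 8h to convert from UTC-8).
Bashir in UTC: 08:00-13:10, 16:05-19:00 (subtract 1h to convert from UTC+1).
Sam ∩ Arjun: 09:00-11:25, 16:00-18:55.
Sam ∩ Arjun ∩ Rosa: 09:00-11:25, 16:00-18:55.
Sam ∩ Arjun ∩ Rosa ∩ Bianca: 09:00-10:50, 16:00-18:55.
Sam ∩ Arjun ∩ Rosa ∩ Bianca ∩ Emeka: 09:00-10:50, 16:00-18:55.
Sam ∩ Arjun ∩ Rosa ∩ Bianca ∩ Emeka ∩ Bashir: 09:00-10:50, 16:05-18:55.
The last common window of at least 90 minutes is 16:05-18:55; a 90-minute meeting can start as late as 17:25 and still end by 18:55.

17:25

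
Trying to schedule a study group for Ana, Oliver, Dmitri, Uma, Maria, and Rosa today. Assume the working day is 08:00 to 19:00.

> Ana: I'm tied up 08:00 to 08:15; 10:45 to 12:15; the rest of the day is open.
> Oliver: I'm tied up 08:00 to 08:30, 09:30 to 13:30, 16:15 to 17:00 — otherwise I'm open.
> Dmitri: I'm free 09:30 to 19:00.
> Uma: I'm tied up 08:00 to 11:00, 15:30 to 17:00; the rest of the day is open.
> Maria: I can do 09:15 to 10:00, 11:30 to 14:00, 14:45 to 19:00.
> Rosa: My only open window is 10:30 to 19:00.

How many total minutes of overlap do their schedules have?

195

Ana free: 08:15-10:45, 12:15-19:00 (invert busy blocks within the working day).
Oliver free: 08:30-09:30, 13:30-16:15, 17:00-19:00 (invert busy blocks within the working day).
Dmitri free: 09:30-19:00.
Uma free: 11:00-15:30, 17:00-19:00 (invert busy blocks within the working day).
Maria free: 09:15-10:00, 11:30-14:00, 14:45-19:00.
Rosa free: 10:30-19:00.
Ana ∩ Oliver: 08:30-09:30, 13:30-16:15, 17:00-19:00.
Ana ∩ Oliver ∩ Dmitri: 13:30-16:15, 17:00-19:00.
Ana ∩ Oliver ∩ Dmitri ∩ Uma: 13:30-15:30, 17:00-19:00.
Ana ∩ Oliver ∩ Dmitri ∩ Uma ∩ Maria: 13:30-14:00, 14:45-15:30, 17:00-19:00.
Ana ∩ Oliver ∩ Dmitri ∩ Uma ∩ Maria ∩ Rosa: 13:30-14:00, 14:45-15:30, 17:00-19:00.
So the common availability across everyone is 13:30-14:00, 14:45-15:30, 17:00-19:00.
Summing the common windows: 30 + 45 + 120 = 195 minutes.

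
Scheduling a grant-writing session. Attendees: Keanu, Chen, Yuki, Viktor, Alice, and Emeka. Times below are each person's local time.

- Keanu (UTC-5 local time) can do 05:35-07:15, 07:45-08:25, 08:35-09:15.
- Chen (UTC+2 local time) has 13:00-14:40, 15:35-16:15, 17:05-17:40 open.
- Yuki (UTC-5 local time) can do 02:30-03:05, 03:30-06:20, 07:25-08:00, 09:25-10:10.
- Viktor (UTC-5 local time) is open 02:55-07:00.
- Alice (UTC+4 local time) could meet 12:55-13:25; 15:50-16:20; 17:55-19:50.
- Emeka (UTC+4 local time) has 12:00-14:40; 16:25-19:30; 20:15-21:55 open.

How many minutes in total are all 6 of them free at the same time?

0

Keanu in UTC: 10:35-12:15, 12:45-13:25, 13:35-14:15 (add 5h to convert from UTC-5).
Chen in UTC: 11:00-12:40, 13:35-14:15, 15:05-15:40 (subtract 2h to convert from UTC+2).
Yuki in UTC: 07:30-08:05, 08:30-11:20, 12:25-13:00, 14:25-15:10 (add 5h to convert from UTC-5).
Viktor in UTC: 07:55-12:00 (add 5h to convert from UTC-5).
Alice in UTC: 08:55-09:25, 11:50-12:20, 13:55-15:50 (subtract 4h to convert from UTC+4).
Emeka in UTC: 08:00-10:40, 12:25-15:30, 16:15-17:55 (subtract 4h to convert from UTC+4).
Keanu ∩ Chen: 11:00-12:15, 13:35-14:15.
Keanu ∩ Chen ∩ Yuki: 11:00-11:20.
Keanu ∩ Chen ∩ Yuki ∩ Viktor: 11:00-11:20.
Keanu ∩ Chen ∩ Yuki ∩ Viktor ∩ Alice: ∅.
Keanu ∩ Chen ∩ Yuki ∩ Viktor ∩ Alice ∩ Emeka: ∅.
There is no time when everyone is free.
There is no common window, so the total is 0 minutes.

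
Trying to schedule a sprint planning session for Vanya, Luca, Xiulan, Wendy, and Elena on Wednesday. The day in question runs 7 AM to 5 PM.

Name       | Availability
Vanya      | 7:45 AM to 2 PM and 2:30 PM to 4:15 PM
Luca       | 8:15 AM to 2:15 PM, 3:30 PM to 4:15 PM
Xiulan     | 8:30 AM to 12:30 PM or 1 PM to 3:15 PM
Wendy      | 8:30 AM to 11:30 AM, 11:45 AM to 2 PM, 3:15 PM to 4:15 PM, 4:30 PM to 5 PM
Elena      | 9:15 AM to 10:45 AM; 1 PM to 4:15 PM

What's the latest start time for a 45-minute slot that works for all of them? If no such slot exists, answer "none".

13:15

Vanya ∩ Luca: 08:15-14:00, 15:30-16:15.
Vanya ∩ Luca ∩ Xiulan: 08:30-12:30, 13:00-14:00.
Vanya ∩ Luca ∩ Xiulan ∩ Wendy: 08:30-11:30, 11:45-12:30, 13:00-14:00.
Vanya ∩ Luca ∩ Xiulan ∩ Wendy ∩ Elena: 09:15-10:45, 13:00-14:00.
The last common window of at least 45 minutes is 13:00-14:00; a 45-minute meeting can start as late as 13:15 and still end by 14:00.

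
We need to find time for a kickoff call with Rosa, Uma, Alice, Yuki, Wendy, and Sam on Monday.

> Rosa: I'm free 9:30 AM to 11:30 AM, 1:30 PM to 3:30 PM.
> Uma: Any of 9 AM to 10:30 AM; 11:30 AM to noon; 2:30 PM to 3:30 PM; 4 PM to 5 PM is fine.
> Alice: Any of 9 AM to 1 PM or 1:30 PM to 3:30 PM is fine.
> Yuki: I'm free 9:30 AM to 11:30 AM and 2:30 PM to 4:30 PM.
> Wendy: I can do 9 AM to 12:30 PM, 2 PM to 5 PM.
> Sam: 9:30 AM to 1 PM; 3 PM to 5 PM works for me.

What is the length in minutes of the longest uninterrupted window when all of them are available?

60

Rosa ∩ Uma: 09:30-10:30, 14:30-15:30.
Rosa ∩ Uma ∩ Alice: 09:30-10:30, 14:30-15:30.
Rosa ∩ Uma ∩ Alice ∩ Yuki: 09:30-10:30, 14:30-15:30.
Rosa ∩ Uma ∩ Alice ∩ Yuki ∩ Wendy: 09:30-10:30, 14:30-15:30.
Rosa ∩ Uma ∩ Alice ∩ Yuki ∩ Wendy ∩ Sam: 09:30-10:30, 15:00-15:30.
The longest is 09:30-10:30 at 60 minutes.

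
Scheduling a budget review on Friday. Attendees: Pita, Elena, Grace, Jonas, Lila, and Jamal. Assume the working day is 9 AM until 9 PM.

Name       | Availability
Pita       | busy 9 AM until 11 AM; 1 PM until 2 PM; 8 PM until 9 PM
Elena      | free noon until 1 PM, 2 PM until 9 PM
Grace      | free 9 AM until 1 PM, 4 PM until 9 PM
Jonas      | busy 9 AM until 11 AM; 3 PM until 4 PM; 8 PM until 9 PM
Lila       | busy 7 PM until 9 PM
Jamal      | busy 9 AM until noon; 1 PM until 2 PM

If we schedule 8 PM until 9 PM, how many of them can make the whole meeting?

Pita free: 11:00-13:00, 14:00-20:00 (invert busy blocks within the working day).
Elena free: 12:00-13:00, 14:00-21:00.
Grace free: 09:00-13:00, 16:00-21:00.
Jonas free: 11:00-15:00, 16:00-20:00 (invert busy blocks within the working day).
Lila free: 09:00-19:00 (invert busy blocks within the working day).
Jamal free: 12:00-13:00, 14:00-21:00 (invert busy blocks within the working day).
Elena, Grace, and Jamal can make the full 20:00-21:00 slot — that's 3.

3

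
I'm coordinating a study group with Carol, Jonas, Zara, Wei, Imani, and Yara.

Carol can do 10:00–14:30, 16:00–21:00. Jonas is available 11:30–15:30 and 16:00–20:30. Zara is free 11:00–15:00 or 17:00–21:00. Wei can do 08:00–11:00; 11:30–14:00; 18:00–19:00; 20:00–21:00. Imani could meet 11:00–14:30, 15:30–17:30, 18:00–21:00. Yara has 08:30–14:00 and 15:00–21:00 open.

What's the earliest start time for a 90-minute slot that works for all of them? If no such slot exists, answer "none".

11:30

Carol ∩ Jonas: 11:30-14:30, 16:00-20:30.
Carol ∩ Jonas ∩ Zara: 11:30-14:30, 17:00-20:30.
Carol ∩ Jonas ∩ Zara ∩ Wei: 11:30-14:00, 18:00-19:00, 20:00-20:30.
Carol ∩ Jonas ∩ Zara ∩ Wei ∩ Imani: 11:30-14:00, 18:00-19:00, 20:00-20:30.
Carol ∩ Jonas ∩ Zara ∩ Wei ∩ Imani ∩ Yara: 11:30-14:00, 18:00-19:00, 20:00-20:30.
The first common window of at least 90 minutes is 11:30-14:00, so the earliest start is 11:30.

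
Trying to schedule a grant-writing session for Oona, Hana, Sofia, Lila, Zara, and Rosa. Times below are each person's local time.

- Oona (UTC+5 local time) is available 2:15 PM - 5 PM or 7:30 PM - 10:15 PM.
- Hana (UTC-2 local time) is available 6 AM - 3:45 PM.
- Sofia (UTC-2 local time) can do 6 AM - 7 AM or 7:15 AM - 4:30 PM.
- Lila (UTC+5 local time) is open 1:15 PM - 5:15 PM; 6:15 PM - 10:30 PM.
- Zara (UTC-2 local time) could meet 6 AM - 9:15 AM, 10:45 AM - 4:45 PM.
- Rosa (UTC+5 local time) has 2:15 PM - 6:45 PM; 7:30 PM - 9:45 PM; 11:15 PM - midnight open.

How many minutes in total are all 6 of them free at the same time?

Oona in UTC: 09:15-12:00, 14:30-17:15 (subtract 5h to convert from UTC+5).
Hana in UTC: 08:00-17:45 (add 2h to convert from UTC-2).
Sofia in UTC: 08:00-09:00, 09:15-18:30 (add 2h to convert from UTC-2).
Lila in UTC: 08:15-12:15, 13:15-17:30 (subtract 5h to convert from UTC+5).
Zara in UTC: 08:00-11:15, 12:45-18:45 (add 2h to convert from UTC-2).
Rosa in UTC: 09:15-13:45, 14:30-16:45, 18:15-19:00 (subtract 5h to convert from UTC+5).
Oona ∩ Hana: 09:15-12:00, 14:30-17:15.
Oona ∩ Hana ∩ Sofia: 09:15-12:00, 14:30-17:15.
Oona ∩ Hana ∩ Sofia ∩ Lila: 09:15-12:00, 14:30-17:15.
Oona ∩ Hana ∩ Sofia ∩ Lila ∩ Zara: 09:15-11:15, 14:30-17:15.
Oona ∩ Hana ∩ Sofia ∩ Lila ∩ Zara ∩ Rosa: 09:15-11:15, 14:30-16:45.
So the common availability across everyone is 09:15-11:15, 14:30-16:45.
Summing the common windows: 120 + 135 = 255 minutes.

255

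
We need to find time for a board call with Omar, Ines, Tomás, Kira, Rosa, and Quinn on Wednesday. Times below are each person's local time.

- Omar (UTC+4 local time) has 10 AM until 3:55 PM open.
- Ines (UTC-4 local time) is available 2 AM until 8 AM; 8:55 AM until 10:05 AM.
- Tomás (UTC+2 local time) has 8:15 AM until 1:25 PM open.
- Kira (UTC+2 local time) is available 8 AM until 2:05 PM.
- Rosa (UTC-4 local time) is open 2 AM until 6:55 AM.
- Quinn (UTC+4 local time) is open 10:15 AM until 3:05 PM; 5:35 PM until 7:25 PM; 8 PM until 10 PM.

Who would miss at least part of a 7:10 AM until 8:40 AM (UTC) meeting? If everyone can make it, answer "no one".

no one

Omar in UTC: 06:00-11:55 (subtract 4h to convert from UTC+4).
Ines in UTC: 06:00-12:00, 12:55-14:05 (add 4h to convert from UTC-4).
Tomás in UTC: 06:15-11:25 (subtract 2h to convert from UTC+2).
Kira in UTC: 06:00-12:05 (subtract 2h to convert from UTC+2).
Rosa in UTC: 06:00-10:55 (add 4h to convert from UTC-4).
Quinn in UTC: 06:15-11:05, 13:35-15:25, 16:00-18:00 (subtract 4h to convert from UTC+4).
Omar: free for 07:10-08:40. Ines: free for 07:10-08:40. Tomás: free for 07:10-08:40. Kira: free for 07:10-08:40. Rosa: free for 07:10-08:40. Quinn: free for 07:10-08:40.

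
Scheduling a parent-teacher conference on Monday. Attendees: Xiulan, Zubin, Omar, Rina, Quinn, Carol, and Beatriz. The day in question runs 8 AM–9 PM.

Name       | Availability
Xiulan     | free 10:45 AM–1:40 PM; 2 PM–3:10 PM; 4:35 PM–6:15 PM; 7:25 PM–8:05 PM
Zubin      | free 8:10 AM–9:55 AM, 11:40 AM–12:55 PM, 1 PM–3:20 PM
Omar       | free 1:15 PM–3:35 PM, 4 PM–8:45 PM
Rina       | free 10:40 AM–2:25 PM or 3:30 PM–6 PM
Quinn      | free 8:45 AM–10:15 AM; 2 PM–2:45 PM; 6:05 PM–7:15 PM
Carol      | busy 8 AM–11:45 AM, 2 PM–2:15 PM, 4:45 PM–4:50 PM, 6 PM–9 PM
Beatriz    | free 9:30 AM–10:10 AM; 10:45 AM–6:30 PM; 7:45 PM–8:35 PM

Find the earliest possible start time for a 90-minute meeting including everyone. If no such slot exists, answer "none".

Xiulan free: 10:45-13:40, 14:00-15:10, 16:35-18:15, 19:25-20:05.
Zubin free: 08:10-09:55, 11:40-12:55, 13:00-15:20.
Omar free: 13:15-15:35, 16:00-20:45.
Rina free: 10:40-14:25, 15:30-18:00.
Quinn free: 08:45-10:15, 14:00-14:45, 18:05-19:15.
Carol free: 11:45-14:00, 14:15-16:45, 16:50-18:00 (invert busy blocks within the working day).
Beatriz free: 09:30-10:10, 10:45-18:30, 19:45-20:35.
Xiulan ∩ Zubin: 11:40-12:55, 13:00-13:40, 14:00-15:10.
Xiulan ∩ Zubin ∩ Omar: 13:15-13:40, 14:00-15:10.
Xiulan ∩ Zubin ∩ Omar ∩ Rina: 13:15-13:40, 14:00-14:25.
Xiulan ∩ Zubin ∩ Omar ∩ Rina ∩ Quinn: 14:00-14:25.
Xiulan ∩ Zubin ∩ Omar ∩ Rina ∩ Quinn ∩ Carol: 14:15-14:25.
Xiulan ∩ Zubin ∩ Omar ∩ Rina ∩ Quinn ∩ Carol ∩ Beatriz: 14:15-14:25.
So the common availability across everyone is 14:15-14:25.
No common window is at least 90 minutes long.

none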